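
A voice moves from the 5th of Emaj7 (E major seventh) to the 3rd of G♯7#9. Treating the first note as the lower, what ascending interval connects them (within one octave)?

augmented 1st

The 5th of Emaj7 (E major seventh) is B; the 3rd of G♯7#9 is B♯.
1 letter names make it a unison; at 1 semitone (a half step wider than perfect) the quality is augmented.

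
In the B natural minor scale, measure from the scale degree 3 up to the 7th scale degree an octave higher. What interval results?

perfect twelfth

Spelling the B natural minor scale: B C# D E F# G A.
So we need the interval from D up to A.
From D to A is 19 semitones, exactly the perfect twelfth.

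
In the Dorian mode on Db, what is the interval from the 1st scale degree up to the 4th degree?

P4

Spelling the Dorian mode on Db: Db Eb Fb Gb Ab Bb Cb.
The 1st scale degree is Db and the degree 4 is Gb.
From Db to Gb is 5 semitones, exactly the perfect fourth.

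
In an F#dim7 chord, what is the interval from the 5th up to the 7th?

minor third

F#°7: F#–A–C–Eb.
The 5th is C and the 7th is Eb.
C up to Eb is 3 semitones, a half step narrower than a major third, so the interval is minor.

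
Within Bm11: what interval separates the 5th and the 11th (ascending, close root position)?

minor seventh

The chord tones of B minor eleventh are B-D-F#-A-C#-E.
5th = F#; 11th = E.
7 letter names make it a seventh; at 10 semitones (a half step narrower than major) the quality is minor.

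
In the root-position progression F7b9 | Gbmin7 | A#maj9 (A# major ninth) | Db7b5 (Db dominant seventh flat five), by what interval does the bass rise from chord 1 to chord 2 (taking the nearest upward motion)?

The roots are F and Gb.
F up to Gb is 1 semitone, a half step narrower than a major second, so the interval is minor.

minor second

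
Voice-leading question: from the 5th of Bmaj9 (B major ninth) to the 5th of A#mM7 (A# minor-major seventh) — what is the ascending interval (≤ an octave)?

Bmaj9 (B major ninth) has F# as its 5th, and A#mM7 (A# minor-major seventh) has E# as its 5th.
F# up to E# spans 7 letter names and 11 semitones — a major seventh.

major seventh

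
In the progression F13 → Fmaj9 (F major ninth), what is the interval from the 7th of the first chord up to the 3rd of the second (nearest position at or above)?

augmented fourth

F13 has Eb as its 7th, and Fmaj9 (F major ninth) has A as its 3rd.
4 letter names make it a fourth; at 6 semitones (a half step wider than perfect) the quality is augmented.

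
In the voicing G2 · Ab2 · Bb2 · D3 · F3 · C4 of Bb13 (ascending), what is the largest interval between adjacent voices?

Adjacent intervals: G2→Ab2 = minor second; Ab2→Bb2 = major second; Bb2→D3 = major third; D3→F3 = minor third; F3→C4 = perfect fifth.
The largest is F3 to C4, a perfect fifth (7 semitones).

P5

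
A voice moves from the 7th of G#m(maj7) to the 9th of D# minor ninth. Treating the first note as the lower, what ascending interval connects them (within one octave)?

minor 7th

The 7th of G#m(maj7) is F##; the 9th of D# minor ninth is E#.
From F## to E#: 10 semitones over a seventh = minor.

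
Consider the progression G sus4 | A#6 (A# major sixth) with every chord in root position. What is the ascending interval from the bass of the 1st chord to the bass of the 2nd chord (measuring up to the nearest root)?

augmented second

The roots are G and A#.
2 letter names make it a second; at 3 semitones (a half step wider than major) the quality is augmented.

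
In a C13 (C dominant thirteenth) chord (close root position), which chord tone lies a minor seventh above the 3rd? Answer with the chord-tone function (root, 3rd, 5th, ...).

9th

The chord tones of C dominant thirteenth are C–E–G–B♭–D–A.
The 3rd is E. A minor seventh above E is D.
D is the chord's 9th.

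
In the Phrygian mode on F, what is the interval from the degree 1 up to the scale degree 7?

minor 7th

F phrygian: F Gb Ab Bb C Db Eb.
That puts F below Eb.
From F to Eb: 10 semitones over a seventh = minor.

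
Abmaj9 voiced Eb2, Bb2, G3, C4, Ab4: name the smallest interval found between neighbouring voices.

P4

Adjacent intervals: Eb2→Bb2 = perfect fifth; Bb2→G3 = major sixth; G3→C4 = perfect fourth; C4→Ab4 = minor sixth.
The smallest is G3 to C4, a perfect fourth (5 semitones).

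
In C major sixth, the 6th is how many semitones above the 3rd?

5

The chord tones of C6 are C–E–G–A.
E to A is a perfect fourth: 5 semitones.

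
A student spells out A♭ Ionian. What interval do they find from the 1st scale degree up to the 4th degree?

The scale runs A♭ B♭ C D♭ E♭ F G.
So we need the interval from A♭ up to D♭.
From A♭ to D♭ is 5 semitones, exactly the perfect fourth.

perfect fourth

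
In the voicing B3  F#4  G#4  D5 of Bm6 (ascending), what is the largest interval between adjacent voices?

Adjacent intervals: B3→F#4 = perfect fifth; F#4→G#4 = major second; G#4→D5 = diminished fifth.
The largest is B3 to F#4, a perfect fifth (7 semitones).

perfect 5th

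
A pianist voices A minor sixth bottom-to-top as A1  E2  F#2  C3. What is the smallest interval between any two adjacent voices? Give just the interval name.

Adjacent intervals: A1→E2 = perfect fifth; E2→F#2 = major second; F#2→C3 = diminished fifth.
The smallest is E2 to F#2, a major second (2 semitones).

M2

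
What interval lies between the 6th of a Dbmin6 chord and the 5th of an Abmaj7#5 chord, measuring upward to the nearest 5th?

Dbmin6 has Bb as its 6th, and Abmaj7#5 has E as its 5th.
Bb up to E is 6 semitones, a half step wider than a perfect fourth, so the interval is augmented.

augmented 4th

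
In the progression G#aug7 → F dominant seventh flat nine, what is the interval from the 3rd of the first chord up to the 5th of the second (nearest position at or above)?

diminished 2nd

G#aug7 has B# as its 3rd, and F dominant seventh flat nine has C as its 5th.
B# up to C is 0 semitones, a whole step narrower than a major second, so the interval is diminished.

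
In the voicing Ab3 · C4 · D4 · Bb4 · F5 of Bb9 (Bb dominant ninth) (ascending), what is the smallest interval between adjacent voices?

major second

Adjacent intervals: Ab3→C4 = major third; C4→D4 = major second; D4→Bb4 = minor sixth; Bb4→F5 = perfect fifth.
The smallest is C4 to D4, a major second (2 semitones).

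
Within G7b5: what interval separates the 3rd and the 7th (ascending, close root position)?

diminished 5th

The chord tones of G7b5 (G dominant seventh flat five) are G, B, Db, F.
3rd = B; 7th = F.
5 letter names make it a fifth; at 6 semitones (a half step narrower than perfect) the quality is diminished.
This 3–7 tritone is the characteristic tension at the heart of the dominant sound.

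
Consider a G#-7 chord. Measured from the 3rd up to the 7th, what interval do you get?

perfect fifth

G#min7 is spelled G#–B–D#–F#.
3rd = B; 7th = F#.
B up to F# spans 5 letter names and 7 semitones — a perfect fifth.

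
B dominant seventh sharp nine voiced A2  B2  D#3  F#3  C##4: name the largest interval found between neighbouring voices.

Adjacent intervals: A2→B2 = major second; B2→D#3 = major third; D#3→F#3 = minor third; F#3→C##4 = augmented fifth.
The largest is F#3 to C##4, an augmented fifth (8 semitones).

A5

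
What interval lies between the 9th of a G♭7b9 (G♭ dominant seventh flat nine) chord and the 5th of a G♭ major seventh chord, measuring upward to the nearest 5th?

G♭7b9 (G♭ dominant seventh flat nine) has A𝄫 as its 9th, and G♭ major seventh has D♭ as its 5th.
4 letter names make it a fourth; at 6 semitones (a half step wider than perfect) the quality is augmented.

augmented fourth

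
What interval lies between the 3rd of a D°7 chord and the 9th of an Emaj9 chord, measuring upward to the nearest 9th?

augmented unison

D°7 has F as its 3rd, and Emaj9 has F♯ as its 9th.
F up to F♯ is 1 semitone, a half step wider than a perfect unison, so the interval is augmented.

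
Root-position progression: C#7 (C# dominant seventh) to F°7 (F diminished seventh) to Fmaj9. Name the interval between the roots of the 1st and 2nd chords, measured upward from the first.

The roots are C# and F.
4 letter names make it a fourth; at 4 semitones (a half step narrower than perfect) the quality is diminished.

d4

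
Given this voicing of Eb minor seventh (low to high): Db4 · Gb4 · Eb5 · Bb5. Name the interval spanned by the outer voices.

The outer voices are Db4 and Bb5.
From Db to Bb is 21 semitones, exactly the major thirteenth.

M13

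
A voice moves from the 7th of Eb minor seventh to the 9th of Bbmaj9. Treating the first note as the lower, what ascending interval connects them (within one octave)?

Eb minor seventh has Db as its 7th, and Bbmaj9 has C as its 9th.
From Db to C is 11 semitones, exactly the major seventh.

major 7th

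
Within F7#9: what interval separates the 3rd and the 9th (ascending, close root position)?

The chord tones of F dominant seventh sharp nine are F, A, C, Eb, G#.
The 3rd is A and the 9th is G#.
From A to G# is 11 semitones, exactly the major seventh.

major 7th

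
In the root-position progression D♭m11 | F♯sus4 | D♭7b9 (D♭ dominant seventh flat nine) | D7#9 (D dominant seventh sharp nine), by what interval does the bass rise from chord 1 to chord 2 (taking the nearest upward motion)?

The roots are D♭ and F♯.
D♭ up to F♯ is 5 semitones, a half step wider than a major third, so the interval is augmented.

augmented third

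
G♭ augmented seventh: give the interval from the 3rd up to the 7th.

G♭+7 (G♭ augmented seventh) is spelled G♭ B♭ D F♭.
That puts B♭ below F♭.
From B♭ to F♭: 6 semitones over a fifth = diminished.

d5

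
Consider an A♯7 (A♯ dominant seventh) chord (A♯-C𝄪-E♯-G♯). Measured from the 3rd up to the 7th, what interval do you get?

diminished fifth

3rd = C𝄪; 7th = G♯.
From C𝄪 to G♯: 6 semitones over a fifth = diminished.
That tritone between 3rd and 7th is what gives the dominant seventh its pull toward resolution.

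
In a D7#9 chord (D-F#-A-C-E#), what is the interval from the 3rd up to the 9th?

major 7th

3rd = F#; 9th = E#.
Counting 7 letters and 11 half steps from F# gives a major seventh.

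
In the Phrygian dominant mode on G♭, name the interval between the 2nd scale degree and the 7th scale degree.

major 6th

G♭ phrygian dominant: G♭ A𝄫 B♭ C♭ D♭ E𝄫 F♭.
2nd scale degree = A𝄫; scale degree 7 = F♭.
Counting 6 letters and 9 half steps from A𝄫 gives a major sixth.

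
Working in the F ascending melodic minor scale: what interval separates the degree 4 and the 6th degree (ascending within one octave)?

Spelling the F ascending melodic minor scale: F G Ab Bb C D E.
So we need the interval from Bb up to D.
Counting 3 letters and 4 half steps from Bb gives a major third.

M3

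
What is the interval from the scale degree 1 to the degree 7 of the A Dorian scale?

minor seventh

Spelling the A Dorian scale: A B C D E F♯ G.
That puts A below G.
7 letter names make it a seventh; at 10 semitones (a half step narrower than major) the quality is minor.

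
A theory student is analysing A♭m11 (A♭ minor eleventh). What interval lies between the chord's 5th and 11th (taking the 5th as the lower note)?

minor 7th

Spelling the chord: A♭-C♭-E♭-G♭-B♭-D♭.
So we need the interval from E♭ up to D♭.
From E♭ to D♭: 10 semitones over a seventh = minor.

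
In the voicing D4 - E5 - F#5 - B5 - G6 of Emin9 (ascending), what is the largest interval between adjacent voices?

Adjacent intervals: D4→E5 = major ninth; E5→F#5 = major second; F#5→B5 = perfect fourth; B5→G6 = minor sixth.
The largest is D4 to E5, a major ninth (14 semitones).

major 9th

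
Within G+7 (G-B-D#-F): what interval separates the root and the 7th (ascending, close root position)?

So we need the interval from G up to F.
From G to F: 10 semitones over a seventh = minor.

minor seventh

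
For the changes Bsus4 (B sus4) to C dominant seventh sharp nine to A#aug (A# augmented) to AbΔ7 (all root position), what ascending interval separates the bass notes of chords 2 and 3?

The roots are C and A#.
From C to A#: 10 semitones over a sixth = augmented.

augmented sixth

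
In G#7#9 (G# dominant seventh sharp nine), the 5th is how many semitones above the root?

G#7#9: G# B# D# F# A##.
G# to D# is a perfect fifth: 7 semitones.

7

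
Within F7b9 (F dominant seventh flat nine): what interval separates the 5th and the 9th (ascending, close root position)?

Spelling the chord: F, A, C, E♭, G♭.
So we need the interval from C up to G♭.
C up to G♭ is 6 semitones, a half step narrower than a perfect fifth, so the interval is diminished.

diminished fifth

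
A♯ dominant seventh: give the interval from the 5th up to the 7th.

minor 3rd

A♯7 (A♯ dominant seventh) is spelled A♯ C𝄪 E♯ G♯.
So we need the interval from E♯ up to G♯.
E♯ up to G♯ is 3 semitones, a half step narrower than a major third, so the interval is minor.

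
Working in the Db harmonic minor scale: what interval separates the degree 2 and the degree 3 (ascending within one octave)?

Spelling the Db harmonic minor scale: Db Eb Fb Gb Ab Bbb C.
Degree 2 = Eb; 3rd scale degree = Fb.
From Eb to Fb: 1 semitone over a second = minor.

minor second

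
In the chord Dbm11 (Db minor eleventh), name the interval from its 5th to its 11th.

minor seventh

The chord tones of Db minor eleventh are Db-Fb-Ab-Cb-Eb-Gb.
The 5th is Ab and the 11th is Gb.
From Ab to Gb: 10 semitones over a seventh = minor.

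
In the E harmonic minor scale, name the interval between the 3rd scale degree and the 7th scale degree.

A5

Spelling the E harmonic minor scale: E F♯ G A B C D♯.
So we need the interval from G up to D♯.
5 letter names make it a fifth; at 8 semitones (a half step wider than perfect) the quality is augmented.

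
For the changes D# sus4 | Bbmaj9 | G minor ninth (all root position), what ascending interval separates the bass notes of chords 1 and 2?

The roots are D# and Bb.
D# up to Bb is 7 semitones, a whole step narrower than a major sixth, so the interval is diminished.

diminished sixth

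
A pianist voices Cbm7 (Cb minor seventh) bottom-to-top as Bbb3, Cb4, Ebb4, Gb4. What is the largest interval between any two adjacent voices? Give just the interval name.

major third

Adjacent intervals: Bbb3→Cb4 = major second; Cb4→Ebb4 = minor third; Ebb4→Gb4 = major third.
The largest is Ebb4 to Gb4, a major third (4 semitones).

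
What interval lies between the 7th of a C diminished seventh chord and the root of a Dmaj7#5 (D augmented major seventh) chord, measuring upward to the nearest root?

augmented third

The 7th of C diminished seventh is B𝄫; the root of Dmaj7#5 (D augmented major seventh) is D.
3 letter names make it a third; at 5 semitones (a half step wider than major) the quality is augmented.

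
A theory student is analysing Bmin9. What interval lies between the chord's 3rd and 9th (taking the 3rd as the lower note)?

B minor ninth is spelled B, D, F#, A, C#.
That puts D below C#.
Counting 7 letters and 11 half steps from D gives a major seventh.

major 7th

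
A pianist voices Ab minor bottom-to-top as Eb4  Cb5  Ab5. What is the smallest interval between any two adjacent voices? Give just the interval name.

Adjacent intervals: Eb4→Cb5 = minor sixth; Cb5→Ab5 = major sixth.
The smallest is Eb4 to Cb5, a minor sixth (8 semitones).

minor sixth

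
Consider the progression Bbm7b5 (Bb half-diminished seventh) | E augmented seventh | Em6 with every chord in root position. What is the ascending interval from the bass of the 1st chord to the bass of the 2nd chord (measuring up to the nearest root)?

The roots are Bb and E.
From Bb to E: 6 semitones over a fourth = augmented.

augmented 4th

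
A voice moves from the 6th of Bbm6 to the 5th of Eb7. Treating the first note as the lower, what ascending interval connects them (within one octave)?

minor third

Bbm6 has G as its 6th, and Eb7 has Bb as its 5th.
From G to Bb: 3 semitones over a third = minor.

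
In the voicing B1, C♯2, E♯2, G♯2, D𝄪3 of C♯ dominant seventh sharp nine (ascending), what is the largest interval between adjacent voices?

Adjacent intervals: B1→C♯2 = major second; C♯2→E♯2 = major third; E♯2→G♯2 = minor third; G♯2→D𝄪3 = augmented fifth.
The largest is G♯2 to D𝄪3, an augmented fifth (8 semitones).

augmented fifth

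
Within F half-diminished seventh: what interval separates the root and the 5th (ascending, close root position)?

Spelling the chord: F-Ab-Cb-Eb.
That puts F below Cb.
F up to Cb is 6 semitones, a half step narrower than a perfect fifth, so the interval is diminished.

diminished fifth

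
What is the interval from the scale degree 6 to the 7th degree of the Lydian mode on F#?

Spelling the Lydian mode on F#: F# G# A# B# C# D# E#.
The scale degree 6 is D# and the 7th degree is E#.
Counting 2 letters and 2 half steps from D# gives a major second.

M2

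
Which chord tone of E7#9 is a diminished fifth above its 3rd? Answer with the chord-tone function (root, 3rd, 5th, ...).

7th

Spelling the chord: E-G#-B-D-F##.
The 3rd is G#. A diminished fifth above G# is D.
D is the chord's 7th.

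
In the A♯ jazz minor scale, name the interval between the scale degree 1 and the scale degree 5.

perfect fifth

A♯ melodic minor: A♯ B♯ C♯ D♯ E♯ F𝄪 G𝄪.
That puts A♯ below E♯.
From A♯ to E♯ is 7 semitones, exactly the perfect fifth.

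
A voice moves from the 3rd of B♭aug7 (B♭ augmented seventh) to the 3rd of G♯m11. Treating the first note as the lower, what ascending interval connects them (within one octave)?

The 3rd of B♭aug7 (B♭ augmented seventh) is D; the 3rd of G♯m11 is B.
Counting 6 letters and 9 half steps from D gives a major sixth.

major sixth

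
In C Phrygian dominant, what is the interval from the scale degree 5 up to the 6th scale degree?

minor second

Spelling C Phrygian dominant: C Db E F G Ab Bb.
That puts G below Ab.
From G to Ab: 1 semitone over a second = minor.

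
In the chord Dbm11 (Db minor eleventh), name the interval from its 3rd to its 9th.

major seventh

Dbm11: Db, Fb, Ab, Cb, Eb, Gb.
3rd = Fb; 9th = Eb.
From Fb to Eb is 11 semitones, exactly the major seventh.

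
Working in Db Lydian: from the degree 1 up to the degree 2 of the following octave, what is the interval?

Db lydian: Db Eb F G Ab Bb C.
That puts Db below Eb.
Counting 9 letters and 14 half steps from Db gives a major ninth.

major ninth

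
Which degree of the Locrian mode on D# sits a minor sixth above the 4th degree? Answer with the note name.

The scale is D# E F# G# A B C#.
The 4th degree is G#; a minor sixth above that is E — scale degree 2.

E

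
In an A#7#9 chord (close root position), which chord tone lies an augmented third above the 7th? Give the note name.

B##

A#7#9 is spelled A#-C##-E#-G#-B##.
The 7th is G#. An augmented third above G# is B##.
B## is the chord's 9th.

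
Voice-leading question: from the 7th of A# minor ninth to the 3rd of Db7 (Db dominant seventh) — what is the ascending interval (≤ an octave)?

The 7th of A# minor ninth is G#; the 3rd of Db7 (Db dominant seventh) is F.
G# up to F is 9 semitones, a whole step narrower than a major seventh, so the interval is diminished.

d7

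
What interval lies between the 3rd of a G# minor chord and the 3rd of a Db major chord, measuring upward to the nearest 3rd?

The 3rd of G# minor is B; the 3rd of Db major is F.
From B to F: 6 semitones over a fifth = diminished.

diminished 5th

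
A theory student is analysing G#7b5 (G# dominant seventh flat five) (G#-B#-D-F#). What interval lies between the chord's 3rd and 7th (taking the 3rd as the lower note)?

diminished 5th

So we need the interval from B# up to F#.
From B# to F#: 6 semitones over a fifth = diminished.
That tritone between 3rd and 7th is what gives the dominant seventh its pull toward resolution.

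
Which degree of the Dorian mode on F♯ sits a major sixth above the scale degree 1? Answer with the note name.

The scale is F♯ G♯ A B C♯ D♯ E.
The scale degree 1 is F♯; a major sixth above that is D♯ — scale degree 6.

D#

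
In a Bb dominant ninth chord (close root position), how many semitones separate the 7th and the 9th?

Spelling the chord: Bb, D, F, Ab, C.
Ab to C is a major third: 4 semitones.

4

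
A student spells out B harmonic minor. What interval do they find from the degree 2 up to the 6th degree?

Spelling B harmonic minor: B C♯ D E F♯ G A♯.
Degree 2 = C♯; 6th degree = G.
From C♯ to G: 6 semitones over a fifth = diminished.

diminished fifth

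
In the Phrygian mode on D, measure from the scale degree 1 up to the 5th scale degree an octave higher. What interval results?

perfect 12th

The scale runs D E♭ F G A B♭ C.
So we need the interval from D up to A.
D up to A spans 12 letter names and 19 semitones — a perfect twelfth.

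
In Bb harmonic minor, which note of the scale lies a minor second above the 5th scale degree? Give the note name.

Gb

The scale is Bb C Db Eb F Gb A.
The 5th scale degree is F; a minor second above that is Gb — scale degree 6.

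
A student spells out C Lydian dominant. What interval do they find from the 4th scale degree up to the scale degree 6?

Spelling C Lydian dominant: C D E F# G A Bb.
4th scale degree = F#; scale degree 6 = A.
3 letter names make it a third; at 3 semitones (a half step narrower than major) the quality is minor.

minor third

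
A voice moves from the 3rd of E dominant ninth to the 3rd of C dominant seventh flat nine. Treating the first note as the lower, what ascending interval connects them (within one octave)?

The 3rd of E dominant ninth is G#; the 3rd of C dominant seventh flat nine is E.
From G# to E: 8 semitones over a sixth = minor.

minor sixth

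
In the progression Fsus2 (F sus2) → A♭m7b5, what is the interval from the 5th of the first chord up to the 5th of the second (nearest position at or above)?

d3

The 5th of Fsus2 (F sus2) is C; the 5th of A♭m7b5 is E𝄫.
3 letter names make it a third; at 2 semitones (a whole step narrower than major) the quality is diminished.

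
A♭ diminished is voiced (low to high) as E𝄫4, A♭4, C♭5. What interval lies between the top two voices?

minor 3rd

Those voices are A♭4 and C♭5.
From A♭ to C♭: 3 semitones over a third = minor.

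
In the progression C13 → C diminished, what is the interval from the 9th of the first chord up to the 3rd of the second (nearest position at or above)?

minor second

C13 has D as its 9th, and C diminished has Eb as its 3rd.
2 letter names make it a second; at 1 semitone (a half step narrower than major) the quality is minor.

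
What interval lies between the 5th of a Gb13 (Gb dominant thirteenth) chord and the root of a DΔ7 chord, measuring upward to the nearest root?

augmented unison

The 5th of Gb13 (Gb dominant thirteenth) is Db; the root of DΔ7 is D.
From Db to D: 1 semitone over a unison = augmented.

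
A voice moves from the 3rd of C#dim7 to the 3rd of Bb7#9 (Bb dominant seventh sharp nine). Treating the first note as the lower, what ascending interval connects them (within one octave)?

minor seventh

The 3rd of C#dim7 is E; the 3rd of Bb7#9 (Bb dominant seventh sharp nine) is D.
From E to D: 10 semitones over a seventh = minor.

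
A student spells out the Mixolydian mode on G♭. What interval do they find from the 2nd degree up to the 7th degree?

Spelling the Mixolydian mode on G♭: G♭ A♭ B♭ C♭ D♭ E♭ F♭.
That puts A♭ below F♭.
From A♭ to F♭: 8 semitones over a sixth = minor.

m6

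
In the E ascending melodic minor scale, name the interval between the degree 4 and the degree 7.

augmented 4th

E melodic minor: E F# G A B C# D#.
So we need the interval from A up to D#.
4 letter names make it a fourth; at 6 semitones (a half step wider than perfect) the quality is augmented.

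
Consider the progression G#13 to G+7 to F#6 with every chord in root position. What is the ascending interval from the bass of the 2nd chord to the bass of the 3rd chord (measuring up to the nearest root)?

major seventh

The roots are G and F#.
G up to F# spans 7 letter names and 11 semitones — a major seventh.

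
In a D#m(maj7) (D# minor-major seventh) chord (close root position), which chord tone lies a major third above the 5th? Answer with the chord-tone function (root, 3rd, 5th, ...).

7th

The chord tones of D#m(maj7) (D# minor-major seventh) are D#, F#, A#, C##.
The 5th is A#. A major third above A# is C##.
C## is the chord's 7th.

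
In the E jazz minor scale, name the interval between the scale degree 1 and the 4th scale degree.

Spelling the E jazz minor scale: E F# G A B C# D#.
So we need the interval from E up to A.
E up to A spans 4 letter names and 5 semitones — a perfect fourth.

P4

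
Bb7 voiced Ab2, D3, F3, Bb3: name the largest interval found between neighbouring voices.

Adjacent intervals: Ab2→D3 = augmented fourth; D3→F3 = minor third; F3→Bb3 = perfect fourth.
The largest is Ab2 to D3, an augmented fourth (6 semitones).

augmented fourth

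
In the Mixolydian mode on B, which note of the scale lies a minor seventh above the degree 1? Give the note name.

A

The scale is B C♯ D♯ E F♯ G♯ A.
The degree 1 is B; a minor seventh above that is A — scale degree 7.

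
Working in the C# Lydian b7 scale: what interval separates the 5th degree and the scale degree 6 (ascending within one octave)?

major 2nd

Spelling the C# Lydian b7 scale: C# D# E# F## G# A# B.
The 5th degree is G# and the scale degree 6 is A#.
From G# to A# is 2 semitones, exactly the major second.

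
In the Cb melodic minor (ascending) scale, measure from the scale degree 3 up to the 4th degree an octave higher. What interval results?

Spelling the Cb melodic minor (ascending) scale: Cb Db Ebb Fb Gb Ab Bb.
Scale degree 3 = Ebb; degree 4 (up an octave) = Fb.
From Ebb to Fb is 14 semitones, exactly the major ninth.

major 9th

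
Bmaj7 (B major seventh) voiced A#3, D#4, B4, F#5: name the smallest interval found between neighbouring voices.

perfect fourth

Adjacent intervals: A#3→D#4 = perfect fourth; D#4→B4 = minor sixth; B4→F#5 = perfect fifth.
The smallest is A#3 to D#4, a perfect fourth (5 semitones).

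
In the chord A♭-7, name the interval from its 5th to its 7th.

m3

A♭min7 (A♭ minor seventh) is spelled A♭–C♭–E♭–G♭.
The 5th is E♭ and the 7th is G♭.
3 letter names make it a third; at 3 semitones (a half step narrower than major) the quality is minor.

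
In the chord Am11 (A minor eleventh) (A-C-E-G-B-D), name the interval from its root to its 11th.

So we need the interval from A up to D.
A up to D spans 11 letter names and 17 semitones — a perfect eleventh.

perfect 11th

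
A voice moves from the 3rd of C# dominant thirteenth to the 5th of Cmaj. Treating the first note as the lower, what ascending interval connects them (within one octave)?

C# dominant thirteenth has E# as its 3rd, and Cmaj has G as its 5th.
3 letter names make it a third; at 2 semitones (a whole step narrower than major) the quality is diminished.

diminished third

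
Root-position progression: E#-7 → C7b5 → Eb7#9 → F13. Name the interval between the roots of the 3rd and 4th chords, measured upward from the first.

The roots are Eb and F.
From Eb to F is 2 semitones, exactly the major second.

major second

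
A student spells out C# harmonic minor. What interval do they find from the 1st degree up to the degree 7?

major seventh

C# harmonic minor: C# D# E F# G# A B#.
So we need the interval from C# up to B#.
C# up to B# spans 7 letter names and 11 semitones — a major seventh.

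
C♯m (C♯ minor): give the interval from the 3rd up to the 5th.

C♯ minor is spelled C♯-E-G♯.
So we need the interval from E up to G♯.
E up to G♯ spans 3 letter names and 4 semitones — a major third.

major 3rd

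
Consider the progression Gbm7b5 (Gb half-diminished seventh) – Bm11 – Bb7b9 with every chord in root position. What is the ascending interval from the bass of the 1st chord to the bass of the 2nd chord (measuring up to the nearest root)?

augmented third

The roots are Gb and B.
From Gb to B: 5 semitones over a third = augmented.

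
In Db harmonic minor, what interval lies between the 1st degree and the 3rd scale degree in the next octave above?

The scale runs Db Eb Fb Gb Ab Bbb C.
The 1st degree is Db and the 3rd scale degree (up an octave) is Fb.
From Db to Fb: 15 semitones over a tenth = minor.

minor tenth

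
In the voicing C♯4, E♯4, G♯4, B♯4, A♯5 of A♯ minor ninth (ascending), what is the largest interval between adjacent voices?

Adjacent intervals: C♯4→E♯4 = major third; E♯4→G♯4 = minor third; G♯4→B♯4 = major third; B♯4→A♯5 = minor seventh.
The largest is B♯4 to A♯5, a minor seventh (10 semitones).

minor 7th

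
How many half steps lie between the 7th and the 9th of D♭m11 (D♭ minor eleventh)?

D♭m11 is spelled D♭, F♭, A♭, C♭, E♭, G♭.
C♭ to E♭ is a major third: 4 semitones.

4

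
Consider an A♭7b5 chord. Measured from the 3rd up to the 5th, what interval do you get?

A♭ dominant seventh flat five is spelled A♭ C E𝄫 G♭.
The 3rd is C and the 5th is E𝄫.
From C to E𝄫: 2 semitones over a third = diminished.

diminished third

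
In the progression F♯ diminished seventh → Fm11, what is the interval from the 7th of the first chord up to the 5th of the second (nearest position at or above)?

The 7th of F♯ diminished seventh is E♭; the 5th of Fm11 is C.
From E♭ to C is 9 semitones, exactly the major sixth.

major sixth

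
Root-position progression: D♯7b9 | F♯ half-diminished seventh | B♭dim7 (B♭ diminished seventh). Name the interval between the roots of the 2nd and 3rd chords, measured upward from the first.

The roots are F♯ and B♭.
4 letter names make it a fourth; at 4 semitones (a half step narrower than perfect) the quality is diminished.

diminished 4th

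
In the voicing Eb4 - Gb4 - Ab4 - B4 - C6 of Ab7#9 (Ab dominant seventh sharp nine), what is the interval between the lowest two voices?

minor 3rd

Those voices are Eb4 and Gb4.
From Eb to Gb: 3 semitones over a third = minor.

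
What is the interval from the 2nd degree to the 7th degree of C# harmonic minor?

major sixth

Spelling C# harmonic minor: C# D# E F# G# A B#.
That puts D# below B#.
From D# to B# is 9 semitones, exactly the major sixth.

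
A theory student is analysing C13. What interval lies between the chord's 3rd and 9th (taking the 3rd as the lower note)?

minor seventh

The chord tones of C dominant thirteenth are C, E, G, Bb, D, A.
The 3rd is E and the 9th is D.
E up to D is 10 semitones, a half step narrower than a major seventh, so the interval is minor.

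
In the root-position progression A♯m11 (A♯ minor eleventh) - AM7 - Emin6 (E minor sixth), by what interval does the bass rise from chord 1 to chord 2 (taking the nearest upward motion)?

diminished octave

The roots are A♯ and A.
A♯ up to A is 11 semitones, a half step narrower than a perfect octave, so the interval is diminished.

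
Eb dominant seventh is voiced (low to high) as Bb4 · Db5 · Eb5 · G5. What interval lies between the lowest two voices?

Those voices are Bb4 and Db5.
Bb up to Db is 3 semitones, a half step narrower than a major third, so the interval is minor.

minor 3rd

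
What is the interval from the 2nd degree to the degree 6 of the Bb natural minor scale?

diminished 5th

Bb natural minor: Bb C Db Eb F Gb Ab.
So we need the interval from C up to Gb.
5 letter names make it a fifth; at 6 semitones (a half step narrower than perfect) the quality is diminished.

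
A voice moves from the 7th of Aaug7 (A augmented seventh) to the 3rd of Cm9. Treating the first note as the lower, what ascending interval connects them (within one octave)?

m6

Aaug7 (A augmented seventh) has G as its 7th, and Cm9 has Eb as its 3rd.
6 letter names make it a sixth; at 8 semitones (a half step narrower than major) the quality is minor.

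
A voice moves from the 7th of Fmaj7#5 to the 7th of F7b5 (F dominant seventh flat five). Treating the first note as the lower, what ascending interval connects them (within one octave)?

diminished octave

Fmaj7#5 has E as its 7th, and F7b5 (F dominant seventh flat five) has Eb as its 7th.
E up to Eb is 11 semitones, a half step narrower than a perfect octave, so the interval is diminished.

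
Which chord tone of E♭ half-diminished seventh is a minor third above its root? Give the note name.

Spelling the chord: E♭, G♭, B𝄫, D♭.
The root is E♭. A minor third above E♭ is G♭.
G♭ is the chord's 3rd.

Gb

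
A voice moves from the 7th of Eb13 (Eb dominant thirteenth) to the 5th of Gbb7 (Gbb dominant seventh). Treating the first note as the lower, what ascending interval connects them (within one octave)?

The 7th of Eb13 (Eb dominant thirteenth) is Db; the 5th of Gbb7 (Gbb dominant seventh) is Dbb.
From Db to Dbb: 11 semitones over an octave = diminished.

diminished octave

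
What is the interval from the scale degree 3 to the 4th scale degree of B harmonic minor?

major second

The scale runs B C# D E F# G A#.
The scale degree 3 is D and the 4th degree is E.
D up to E spans 2 letter names and 2 semitones — a major second.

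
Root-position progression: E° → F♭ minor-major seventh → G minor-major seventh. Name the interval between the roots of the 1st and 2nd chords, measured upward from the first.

The roots are E and F♭.
E up to F♭ is 0 semitones, a whole step narrower than a major second, so the interval is diminished.

d2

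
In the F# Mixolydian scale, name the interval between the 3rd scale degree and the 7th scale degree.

Spelling the F# Mixolydian scale: F# G# A# B C# D# E.
That puts A# below E.
From A# to E: 6 semitones over a fifth = diminished.

diminished fifth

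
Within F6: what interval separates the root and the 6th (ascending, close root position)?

major sixth

F major sixth is spelled F, A, C, D.
So we need the interval from F up to D.
Counting 6 letters and 9 half steps from F gives a major sixth.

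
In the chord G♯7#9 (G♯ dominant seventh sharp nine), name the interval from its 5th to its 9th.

G♯7#9 is spelled G♯–B♯–D♯–F♯–A𝄪.
5th = D♯; 9th = A𝄪.
5 letter names make it a fifth; at 8 semitones (a half step wider than perfect) the quality is augmented.

augmented 5th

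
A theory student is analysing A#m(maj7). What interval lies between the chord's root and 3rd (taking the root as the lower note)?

m3

A#m(maj7) (A# minor-major seventh) is spelled A#–C#–E#–G##.
That puts A# below C#.
3 letter names make it a third; at 3 semitones (a half step narrower than major) the quality is minor.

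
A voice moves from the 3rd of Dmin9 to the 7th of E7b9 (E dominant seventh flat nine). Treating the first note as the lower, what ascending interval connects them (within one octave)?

The 3rd of Dmin9 is F; the 7th of E7b9 (E dominant seventh flat nine) is D.
Counting 6 letters and 9 half steps from F gives a major sixth.

major 6th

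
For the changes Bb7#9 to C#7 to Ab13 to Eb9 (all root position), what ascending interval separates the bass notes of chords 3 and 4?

perfect fifth

The roots are Ab and Eb.
Counting 5 letters and 7 half steps from Ab gives a perfect fifth.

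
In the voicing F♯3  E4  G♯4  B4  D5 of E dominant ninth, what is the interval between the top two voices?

minor third

Those voices are B4 and D5.
From B to D: 3 semitones over a third = minor.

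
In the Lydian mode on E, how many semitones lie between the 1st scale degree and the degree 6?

The scale is E F# G# A# B C# D#.
E up to C# is a major sixth — 9 semitones.

9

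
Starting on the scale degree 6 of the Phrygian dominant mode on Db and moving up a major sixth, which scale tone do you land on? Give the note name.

Gb

The scale is Db Ebb F Gb Ab Bbb Cb.
The scale degree 6 is Bbb; a major sixth above that is Gb — scale degree 4.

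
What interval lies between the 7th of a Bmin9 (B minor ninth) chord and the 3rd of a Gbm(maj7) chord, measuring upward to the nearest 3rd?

diminished second

The 7th of Bmin9 (B minor ninth) is A; the 3rd of Gbm(maj7) is Bbb.
From A to Bbb: 0 semitones over a second = diminished.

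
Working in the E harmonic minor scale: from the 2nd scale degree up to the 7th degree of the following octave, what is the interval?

Spelling the E harmonic minor scale: E F# G A B C D#.
So we need the interval from F# up to D#.
Counting 13 letters and 21 half steps from F# gives a major thirteenth.

major 13th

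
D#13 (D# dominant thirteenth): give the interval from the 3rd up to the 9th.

minor seventh

D#13: D# F## A# C# E# B#.
3rd = F##; 9th = E#.
F## up to E# is 10 semitones, a half step narrower than a major seventh, so the interval is minor.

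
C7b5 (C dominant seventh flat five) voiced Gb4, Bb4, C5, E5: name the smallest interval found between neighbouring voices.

major 2nd

Adjacent intervals: Gb4→Bb4 = major third; Bb4→C5 = major second; C5→E5 = major third.
The smallest is Bb4 to C5, a major second (2 semitones).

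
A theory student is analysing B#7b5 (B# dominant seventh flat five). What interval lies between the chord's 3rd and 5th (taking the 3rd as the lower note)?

d3

Spelling the chord: B#, D##, F#, A#.
So we need the interval from D## up to F#.
From D## to F#: 2 semitones over a third = diminished.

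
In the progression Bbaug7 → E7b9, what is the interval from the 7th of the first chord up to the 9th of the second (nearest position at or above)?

M6

The 7th of Bbaug7 is Ab; the 9th of E7b9 is F.
From Ab to F is 9 semitones, exactly the major sixth.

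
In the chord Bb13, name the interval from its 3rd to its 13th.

perfect eleventh

Spelling the chord: Bb, D, F, Ab, C, G.
3rd = D; 13th = G.
From D to G is 17 semitones, exactly the perfect eleventh.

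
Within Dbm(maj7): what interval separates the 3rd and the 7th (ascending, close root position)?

augmented fifth

The chord tones of Dbm(maj7) (Db minor-major seventh) are Db Fb Ab C.
3rd = Fb; 7th = C.
From Fb to C: 8 semitones over a fifth = augmented.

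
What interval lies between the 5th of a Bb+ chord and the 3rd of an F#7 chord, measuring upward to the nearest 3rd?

major third

The 5th of Bb+ is F#; the 3rd of F#7 is A#.
F# up to A# spans 3 letter names and 4 semitones — a major third.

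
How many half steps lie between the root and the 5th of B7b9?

7

Spelling the chord: B, D#, F#, A, C.
B to F# is a perfect fifth: 7 semitones.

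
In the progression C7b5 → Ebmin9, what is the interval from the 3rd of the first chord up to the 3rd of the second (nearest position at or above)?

C7b5 has E as its 3rd, and Ebmin9 has Gb as its 3rd.
3 letter names make it a third; at 2 semitones (a whole step narrower than major) the quality is diminished.

d3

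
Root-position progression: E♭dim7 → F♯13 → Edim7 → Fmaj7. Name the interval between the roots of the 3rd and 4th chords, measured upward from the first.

The roots are E and F.
E up to F is 1 semitone, a half step narrower than a major second, so the interval is minor.

minor 2nd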